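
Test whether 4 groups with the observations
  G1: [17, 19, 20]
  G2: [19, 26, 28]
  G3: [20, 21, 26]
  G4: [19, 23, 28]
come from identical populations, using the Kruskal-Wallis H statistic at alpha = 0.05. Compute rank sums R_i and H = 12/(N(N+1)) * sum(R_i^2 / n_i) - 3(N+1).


Step 1: Combine all N = 12 observations and assign midranks.
sorted (value, group, rank): (17,G1,1), (19,G1,3), (19,G2,3), (19,G4,3), (20,G1,5.5), (20,G3,5.5), (21,G3,7), (23,G4,8), (26,G2,9.5), (26,G3,9.5), (28,G2,11.5), (28,G4,11.5)
Step 2: Sum ranks within each group.
R_1 = 9.5 (n_1 = 3)
R_2 = 24 (n_2 = 3)
R_3 = 22 (n_3 = 3)
R_4 = 22.5 (n_4 = 3)
Step 3: H = 12/(N(N+1)) * sum(R_i^2/n_i) - 3(N+1)
     = 12/(12*13) * (9.5^2/3 + 24^2/3 + 22^2/3 + 22.5^2/3) - 3*13
     = 0.076923 * 552.167 - 39
     = 3.474359.
Step 4: Ties present; correction factor C = 1 - 42/(12^3 - 12) = 0.975524. Corrected H = 3.474359 / 0.975524 = 3.561529.
Step 5: Under H0, H ~ chi^2(3); p-value = 0.312869.
Step 6: alpha = 0.05. fail to reject H0.

H = 3.5615, df = 3, p = 0.312869, fail to reject H0.


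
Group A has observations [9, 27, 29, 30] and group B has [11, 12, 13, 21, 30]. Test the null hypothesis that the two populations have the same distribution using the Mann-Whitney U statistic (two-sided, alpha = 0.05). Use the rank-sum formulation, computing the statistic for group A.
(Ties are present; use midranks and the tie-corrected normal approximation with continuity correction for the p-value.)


Step 1: Combine and sort all 9 observations; assign midranks.
sorted (value, group): (9,X), (11,Y), (12,Y), (13,Y), (21,Y), (27,X), (29,X), (30,X), (30,Y)
ranks: 9->1, 11->2, 12->3, 13->4, 21->5, 27->6, 29->7, 30->8.5, 30->8.5
Step 2: Rank sum for X: R1 = 1 + 6 + 7 + 8.5 = 22.5.
Step 3: U_X = R1 - n1(n1+1)/2 = 22.5 - 4*5/2 = 22.5 - 10 = 12.5.
       U_Y = n1*n2 - U_X = 20 - 12.5 = 7.5.
Step 4: Ties are present, so use the tie-corrected normal approximation (with continuity correction) for the p-value.
Step 5: p-value = 0.622753; compare to alpha = 0.05. fail to reject H0.

U_X = 12.5, p = 0.622753, fail to reject H0 at alpha = 0.05.


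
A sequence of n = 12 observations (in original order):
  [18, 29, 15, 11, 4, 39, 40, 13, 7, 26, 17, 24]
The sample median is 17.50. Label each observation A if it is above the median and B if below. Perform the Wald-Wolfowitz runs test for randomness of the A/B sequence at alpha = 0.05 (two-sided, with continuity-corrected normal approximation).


Step 1: Compute median = 17.50; label A = above, B = below.
Labels in order: AABBBAABBABA  (n_A = 6, n_B = 6)
Step 2: Count runs R = 7.
Step 3: Under H0 (random ordering), E[R] = 2*n_A*n_B/(n_A+n_B) + 1 = 2*6*6/12 + 1 = 7.0000.
        Var[R] = 2*n_A*n_B*(2*n_A*n_B - n_A - n_B) / ((n_A+n_B)^2 * (n_A+n_B-1)) = 4320/1584 = 2.7273.
        SD[R] = 1.6514.
Step 4: R = E[R], so z = 0 with no continuity correction.
Step 5: Two-sided p-value via normal approximation = 2*(1 - Phi(|z|)) = 1.000000.
Step 6: alpha = 0.05. fail to reject H0.

R = 7, z = 0.0000, p = 1.000000, fail to reject H0.


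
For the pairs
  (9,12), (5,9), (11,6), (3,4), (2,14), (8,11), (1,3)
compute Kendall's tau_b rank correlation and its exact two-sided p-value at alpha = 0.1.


Step 1: Enumerate the 21 unordered pairs (i,j) with i<j and classify each by sign(x_j-x_i) * sign(y_j-y_i).
  (1,2):dx=-4,dy=-3->C; (1,3):dx=+2,dy=-6->D; (1,4):dx=-6,dy=-8->C; (1,5):dx=-7,dy=+2->D
  (1,6):dx=-1,dy=-1->C; (1,7):dx=-8,dy=-9->C; (2,3):dx=+6,dy=-3->D; (2,4):dx=-2,dy=-5->C
  (2,5):dx=-3,dy=+5->D; (2,6):dx=+3,dy=+2->C; (2,7):dx=-4,dy=-6->C; (3,4):dx=-8,dy=-2->C
  (3,5):dx=-9,dy=+8->D; (3,6):dx=-3,dy=+5->D; (3,7):dx=-10,dy=-3->C; (4,5):dx=-1,dy=+10->D
  (4,6):dx=+5,dy=+7->C; (4,7):dx=-2,dy=-1->C; (5,6):dx=+6,dy=-3->D; (5,7):dx=-1,dy=-11->C
  (6,7):dx=-7,dy=-8->C
Step 2: C = 13, D = 8, total pairs = 21.
Step 3: tau = (C - D)/(n(n-1)/2) = (13 - 8)/21 = 0.238095.
Step 4: Exact two-sided p-value (enumerate n! = 5040 permutations of y under H0): p = 0.561905.
Step 5: alpha = 0.1. fail to reject H0.

tau_b = 0.2381 (C=13, D=8), p = 0.561905, fail to reject H0.


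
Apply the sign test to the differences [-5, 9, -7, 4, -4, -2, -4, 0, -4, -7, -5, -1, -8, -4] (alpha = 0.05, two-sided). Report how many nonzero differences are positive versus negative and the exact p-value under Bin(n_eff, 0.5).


Step 1: Discard zero differences. Original n = 14; n_eff = number of nonzero differences = 13.
Nonzero differences (with sign): -5, +9, -7, +4, -4, -2, -4, -4, -7, -5, -1, -8, -4
Step 2: Count signs: positive = 2, negative = 11.
Step 3: Under H0: P(positive) = 0.5, so the number of positives S ~ Bin(13, 0.5).
Step 4: Two-sided exact p-value = sum of Bin(13,0.5) probabilities at or below the observed probability = 0.022461.
Step 5: alpha = 0.05. reject H0.

n_eff = 13, pos = 2, neg = 11, p = 0.022461, reject H0.


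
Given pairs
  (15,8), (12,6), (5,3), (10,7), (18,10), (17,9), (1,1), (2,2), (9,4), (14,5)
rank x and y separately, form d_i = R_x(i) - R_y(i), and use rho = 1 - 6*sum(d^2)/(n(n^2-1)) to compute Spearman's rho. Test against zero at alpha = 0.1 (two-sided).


Step 1: Rank x and y separately (midranks; no ties here).
rank(x): 15->8, 12->6, 5->3, 10->5, 18->10, 17->9, 1->1, 2->2, 9->4, 14->7
rank(y): 8->8, 6->6, 3->3, 7->7, 10->10, 9->9, 1->1, 2->2, 4->4, 5->5
Step 2: d_i = R_x(i) - R_y(i); compute d_i^2.
  (8-8)^2=0, (6-6)^2=0, (3-3)^2=0, (5-7)^2=4, (10-10)^2=0, (9-9)^2=0, (1-1)^2=0, (2-2)^2=0, (4-4)^2=0, (7-5)^2=4
sum(d^2) = 8.
Step 3: rho = 1 - 6*8 / (10*(10^2 - 1)) = 1 - 48/990 = 0.951515.
Step 4: Under H0, t = rho * sqrt((n-2)/(1-rho^2)) = 8.7493 ~ t(8).
Step 5: Two-sided p-value from the t-distribution with 8 df = 0.000023.
Step 6: alpha = 0.1. reject H0.

rho = 0.9515, p = 0.000023, reject H0 at alpha = 0.1.


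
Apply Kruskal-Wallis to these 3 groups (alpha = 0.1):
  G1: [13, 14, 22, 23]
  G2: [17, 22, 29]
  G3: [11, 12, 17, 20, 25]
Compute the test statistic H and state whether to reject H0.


Step 1: Combine all N = 12 observations and assign midranks.
sorted (value, group, rank): (11,G3,1), (12,G3,2), (13,G1,3), (14,G1,4), (17,G2,5.5), (17,G3,5.5), (20,G3,7), (22,G1,8.5), (22,G2,8.5), (23,G1,10), (25,G3,11), (29,G2,12)
Step 2: Sum ranks within each group.
R_1 = 25.5 (n_1 = 4)
R_2 = 26 (n_2 = 3)
R_3 = 26.5 (n_3 = 5)
Step 3: H = 12/(N(N+1)) * sum(R_i^2/n_i) - 3(N+1)
     = 12/(12*13) * (25.5^2/4 + 26^2/3 + 26.5^2/5) - 3*13
     = 0.076923 * 528.346 - 39
     = 1.641987.
Step 4: Ties present; correction factor C = 1 - 12/(12^3 - 12) = 0.993007. Corrected H = 1.641987 / 0.993007 = 1.653550.
Step 5: Under H0, H ~ chi^2(2); p-value = 0.437458.
Step 6: alpha = 0.1. fail to reject H0.

H = 1.6536, df = 2, p = 0.437458, fail to reject H0.


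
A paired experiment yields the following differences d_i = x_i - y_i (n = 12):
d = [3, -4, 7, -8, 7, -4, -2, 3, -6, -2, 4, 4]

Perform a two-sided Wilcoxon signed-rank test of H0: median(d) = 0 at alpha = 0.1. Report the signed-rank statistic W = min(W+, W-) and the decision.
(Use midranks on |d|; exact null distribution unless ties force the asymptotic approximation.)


Step 1: Drop any zero differences (none here) and take |d_i|.
|d| = [3, 4, 7, 8, 7, 4, 2, 3, 6, 2, 4, 4]
Step 2: Midrank |d_i| (ties get averaged ranks).
ranks: |3|->3.5, |4|->6.5, |7|->10.5, |8|->12, |7|->10.5, |4|->6.5, |2|->1.5, |3|->3.5, |6|->9, |2|->1.5, |4|->6.5, |4|->6.5
Step 3: Attach original signs; sum ranks with positive sign and with negative sign.
W+ = 3.5 + 10.5 + 10.5 + 3.5 + 6.5 + 6.5 = 41
W- = 6.5 + 12 + 6.5 + 1.5 + 9 + 1.5 = 37
(Check: W+ + W- = 78 should equal n(n+1)/2 = 78.)
Step 4: Test statistic W = min(W+, W-) = 37.
Step 5: Ties in |d|, so use the tie-corrected normal approximation.
        E[W] = n(n+1)/4 = 12*13/4 = 39.
        Tie groups: |d|=2 (t=2), |d|=3 (t=2), |d|=4 (t=4), |d|=7 (t=2); sum(t^3 - t) = 78.
        Var[W] = n(n+1)(2n+1)/24 - sum(t^3-t)/48 = 3900/24 - 78/48 = 160.875.
        z = (W - E[W]) / sqrt(Var[W]) = (37 - 39) / 12.6837 = -0.1577.
        Two-sided p = 2*Phi(z) = 0.874706.
Step 6: alpha = 0.1. fail to reject H0.

W+ = 41, W- = 37, W = min = 37, p = 0.874706, fail to reject H0.


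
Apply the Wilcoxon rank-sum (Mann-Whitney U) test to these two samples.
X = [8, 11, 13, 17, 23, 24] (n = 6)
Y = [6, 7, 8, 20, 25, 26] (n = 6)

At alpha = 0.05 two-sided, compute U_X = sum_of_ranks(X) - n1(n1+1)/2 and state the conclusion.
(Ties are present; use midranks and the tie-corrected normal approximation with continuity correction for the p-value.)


Step 1: Combine and sort all 12 observations; assign midranks.
sorted (value, group): (6,Y), (7,Y), (8,X), (8,Y), (11,X), (13,X), (17,X), (20,Y), (23,X), (24,X), (25,Y), (26,Y)
ranks: 6->1, 7->2, 8->3.5, 8->3.5, 11->5, 13->6, 17->7, 20->8, 23->9, 24->10, 25->11, 26->12
Step 2: Rank sum for X: R1 = 3.5 + 5 + 6 + 7 + 9 + 10 = 40.5.
Step 3: U_X = R1 - n1(n1+1)/2 = 40.5 - 6*7/2 = 40.5 - 21 = 19.5.
       U_Y = n1*n2 - U_X = 36 - 19.5 = 16.5.
Step 4: Ties are present, so use the tie-corrected normal approximation (with continuity correction) for the p-value.
Step 5: p-value = 0.872559; compare to alpha = 0.05. fail to reject H0.

U_X = 19.5, p = 0.872559, fail to reject H0 at alpha = 0.05.


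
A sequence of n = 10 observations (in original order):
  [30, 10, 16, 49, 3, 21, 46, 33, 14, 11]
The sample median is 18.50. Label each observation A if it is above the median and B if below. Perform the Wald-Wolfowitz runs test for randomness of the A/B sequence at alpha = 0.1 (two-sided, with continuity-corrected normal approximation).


Step 1: Compute median = 18.50; label A = above, B = below.
Labels in order: ABBABAAABB  (n_A = 5, n_B = 5)
Step 2: Count runs R = 6.
Step 3: Under H0 (random ordering), E[R] = 2*n_A*n_B/(n_A+n_B) + 1 = 2*5*5/10 + 1 = 6.0000.
        Var[R] = 2*n_A*n_B*(2*n_A*n_B - n_A - n_B) / ((n_A+n_B)^2 * (n_A+n_B-1)) = 2000/900 = 2.2222.
        SD[R] = 1.4907.
Step 4: R = E[R], so z = 0 with no continuity correction.
Step 5: Two-sided p-value via normal approximation = 2*(1 - Phi(|z|)) = 1.000000.
Step 6: alpha = 0.1. fail to reject H0.

R = 6, z = 0.0000, p = 1.000000, fail to reject H0.


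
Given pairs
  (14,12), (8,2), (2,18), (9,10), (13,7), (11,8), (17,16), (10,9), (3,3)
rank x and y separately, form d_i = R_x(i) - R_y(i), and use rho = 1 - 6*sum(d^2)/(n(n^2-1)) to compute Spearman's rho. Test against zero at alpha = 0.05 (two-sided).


Step 1: Rank x and y separately (midranks; no ties here).
rank(x): 14->8, 8->3, 2->1, 9->4, 13->7, 11->6, 17->9, 10->5, 3->2
rank(y): 12->7, 2->1, 18->9, 10->6, 7->3, 8->4, 16->8, 9->5, 3->2
Step 2: d_i = R_x(i) - R_y(i); compute d_i^2.
  (8-7)^2=1, (3-1)^2=4, (1-9)^2=64, (4-6)^2=4, (7-3)^2=16, (6-4)^2=4, (9-8)^2=1, (5-5)^2=0, (2-2)^2=0
sum(d^2) = 94.
Step 3: rho = 1 - 6*94 / (9*(9^2 - 1)) = 1 - 564/720 = 0.216667.
Step 4: Under H0, t = rho * sqrt((n-2)/(1-rho^2)) = 0.5872 ~ t(7).
Step 5: Two-sided p-value from the t-distribution with 7 df = 0.575515.
Step 6: alpha = 0.05. fail to reject H0.

rho = 0.2167, p = 0.575515, fail to reject H0 at alpha = 0.05.


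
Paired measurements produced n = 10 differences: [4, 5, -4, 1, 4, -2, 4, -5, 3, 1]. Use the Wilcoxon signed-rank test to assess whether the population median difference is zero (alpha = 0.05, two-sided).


Step 1: Drop any zero differences (none here) and take |d_i|.
|d| = [4, 5, 4, 1, 4, 2, 4, 5, 3, 1]
Step 2: Midrank |d_i| (ties get averaged ranks).
ranks: |4|->6.5, |5|->9.5, |4|->6.5, |1|->1.5, |4|->6.5, |2|->3, |4|->6.5, |5|->9.5, |3|->4, |1|->1.5
Step 3: Attach original signs; sum ranks with positive sign and with negative sign.
W+ = 6.5 + 9.5 + 1.5 + 6.5 + 6.5 + 4 + 1.5 = 36
W- = 6.5 + 3 + 9.5 = 19
(Check: W+ + W- = 55 should equal n(n+1)/2 = 55.)
Step 4: Test statistic W = min(W+, W-) = 19.
Step 5: Ties in |d|, so use the tie-corrected normal approximation.
        E[W] = n(n+1)/4 = 10*11/4 = 27.5.
        Tie groups: |d|=1 (t=2), |d|=4 (t=4), |d|=5 (t=2); sum(t^3 - t) = 72.
        Var[W] = n(n+1)(2n+1)/24 - sum(t^3-t)/48 = 2310/24 - 72/48 = 94.75.
        z = (W - E[W]) / sqrt(Var[W]) = (19 - 27.5) / 9.7340 = -0.8732.
        Two-sided p = 2*Phi(z) = 0.382537.
Step 6: alpha = 0.05. fail to reject H0.

W+ = 36, W- = 19, W = min = 19, p = 0.382537, fail to reject H0.


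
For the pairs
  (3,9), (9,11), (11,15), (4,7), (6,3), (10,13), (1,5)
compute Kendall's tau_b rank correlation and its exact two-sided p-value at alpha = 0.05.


Step 1: Enumerate the 21 unordered pairs (i,j) with i<j and classify each by sign(x_j-x_i) * sign(y_j-y_i).
  (1,2):dx=+6,dy=+2->C; (1,3):dx=+8,dy=+6->C; (1,4):dx=+1,dy=-2->D; (1,5):dx=+3,dy=-6->D
  (1,6):dx=+7,dy=+4->C; (1,7):dx=-2,dy=-4->C; (2,3):dx=+2,dy=+4->C; (2,4):dx=-5,dy=-4->C
  (2,5):dx=-3,dy=-8->C; (2,6):dx=+1,dy=+2->C; (2,7):dx=-8,dy=-6->C; (3,4):dx=-7,dy=-8->C
  (3,5):dx=-5,dy=-12->C; (3,6):dx=-1,dy=-2->C; (3,7):dx=-10,dy=-10->C; (4,5):dx=+2,dy=-4->D
  (4,6):dx=+6,dy=+6->C; (4,7):dx=-3,dy=-2->C; (5,6):dx=+4,dy=+10->C; (5,7):dx=-5,dy=+2->D
  (6,7):dx=-9,dy=-8->C
Step 2: C = 17, D = 4, total pairs = 21.
Step 3: tau = (C - D)/(n(n-1)/2) = (17 - 4)/21 = 0.619048.
Step 4: Exact two-sided p-value (enumerate n! = 5040 permutations of y under H0): p = 0.069048.
Step 5: alpha = 0.05. fail to reject H0.

tau_b = 0.6190 (C=17, D=4), p = 0.069048, fail to reject H0.


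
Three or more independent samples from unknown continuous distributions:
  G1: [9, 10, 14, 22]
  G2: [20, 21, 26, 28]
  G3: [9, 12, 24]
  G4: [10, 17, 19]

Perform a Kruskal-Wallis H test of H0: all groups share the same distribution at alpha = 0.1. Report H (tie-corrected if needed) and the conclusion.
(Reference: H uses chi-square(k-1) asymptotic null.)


Step 1: Combine all N = 14 observations and assign midranks.
sorted (value, group, rank): (9,G1,1.5), (9,G3,1.5), (10,G1,3.5), (10,G4,3.5), (12,G3,5), (14,G1,6), (17,G4,7), (19,G4,8), (20,G2,9), (21,G2,10), (22,G1,11), (24,G3,12), (26,G2,13), (28,G2,14)
Step 2: Sum ranks within each group.
R_1 = 22 (n_1 = 4)
R_2 = 46 (n_2 = 4)
R_3 = 18.5 (n_3 = 3)
R_4 = 18.5 (n_4 = 3)
Step 3: H = 12/(N(N+1)) * sum(R_i^2/n_i) - 3(N+1)
     = 12/(14*15) * (22^2/4 + 46^2/4 + 18.5^2/3 + 18.5^2/3) - 3*15
     = 0.057143 * 878.167 - 45
     = 5.180952.
Step 4: Ties present; correction factor C = 1 - 12/(14^3 - 14) = 0.995604. Corrected H = 5.180952 / 0.995604 = 5.203826.
Step 5: Under H0, H ~ chi^2(3); p-value = 0.157466.
Step 6: alpha = 0.1. fail to reject H0.

H = 5.2038, df = 3, p = 0.157466, fail to reject H0.


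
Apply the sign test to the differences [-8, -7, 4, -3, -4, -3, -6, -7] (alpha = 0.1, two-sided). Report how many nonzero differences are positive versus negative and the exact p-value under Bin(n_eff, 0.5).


Step 1: Discard zero differences. Original n = 8; n_eff = number of nonzero differences = 8.
Nonzero differences (with sign): -8, -7, +4, -3, -4, -3, -6, -7
Step 2: Count signs: positive = 1, negative = 7.
Step 3: Under H0: P(positive) = 0.5, so the number of positives S ~ Bin(8, 0.5).
Step 4: Two-sided exact p-value = sum of Bin(8,0.5) probabilities at or below the observed probability = 0.070312.
Step 5: alpha = 0.1. reject H0.

n_eff = 8, pos = 1, neg = 7, p = 0.070312, reject H0.


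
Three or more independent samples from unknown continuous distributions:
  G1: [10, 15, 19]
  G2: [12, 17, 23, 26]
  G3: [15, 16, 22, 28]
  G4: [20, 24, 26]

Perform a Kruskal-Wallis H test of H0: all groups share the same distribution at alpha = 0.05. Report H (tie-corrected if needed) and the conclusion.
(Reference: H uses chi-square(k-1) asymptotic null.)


Step 1: Combine all N = 14 observations and assign midranks.
sorted (value, group, rank): (10,G1,1), (12,G2,2), (15,G1,3.5), (15,G3,3.5), (16,G3,5), (17,G2,6), (19,G1,7), (20,G4,8), (22,G3,9), (23,G2,10), (24,G4,11), (26,G2,12.5), (26,G4,12.5), (28,G3,14)
Step 2: Sum ranks within each group.
R_1 = 11.5 (n_1 = 3)
R_2 = 30.5 (n_2 = 4)
R_3 = 31.5 (n_3 = 4)
R_4 = 31.5 (n_4 = 3)
Step 3: H = 12/(N(N+1)) * sum(R_i^2/n_i) - 3(N+1)
     = 12/(14*15) * (11.5^2/3 + 30.5^2/4 + 31.5^2/4 + 31.5^2/3) - 3*15
     = 0.057143 * 855.458 - 45
     = 3.883333.
Step 4: Ties present; correction factor C = 1 - 12/(14^3 - 14) = 0.995604. Corrected H = 3.883333 / 0.995604 = 3.900478.
Step 5: Under H0, H ~ chi^2(3); p-value = 0.272413.
Step 6: alpha = 0.05. fail to reject H0.

H = 3.9005, df = 3, p = 0.272413, fail to reject H0.


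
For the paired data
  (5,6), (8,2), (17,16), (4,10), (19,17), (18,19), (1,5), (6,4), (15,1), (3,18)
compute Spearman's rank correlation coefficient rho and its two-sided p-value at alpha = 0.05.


Step 1: Rank x and y separately (midranks; no ties here).
rank(x): 5->4, 8->6, 17->8, 4->3, 19->10, 18->9, 1->1, 6->5, 15->7, 3->2
rank(y): 6->5, 2->2, 16->7, 10->6, 17->8, 19->10, 5->4, 4->3, 1->1, 18->9
Step 2: d_i = R_x(i) - R_y(i); compute d_i^2.
  (4-5)^2=1, (6-2)^2=16, (8-7)^2=1, (3-6)^2=9, (10-8)^2=4, (9-10)^2=1, (1-4)^2=9, (5-3)^2=4, (7-1)^2=36, (2-9)^2=49
sum(d^2) = 130.
Step 3: rho = 1 - 6*130 / (10*(10^2 - 1)) = 1 - 780/990 = 0.212121.
Step 4: Under H0, t = rho * sqrt((n-2)/(1-rho^2)) = 0.6139 ~ t(8).
Step 5: Two-sided p-value from the t-distribution with 8 df = 0.556306.
Step 6: alpha = 0.05. fail to reject H0.

rho = 0.2121, p = 0.556306, fail to reject H0 at alpha = 0.05.


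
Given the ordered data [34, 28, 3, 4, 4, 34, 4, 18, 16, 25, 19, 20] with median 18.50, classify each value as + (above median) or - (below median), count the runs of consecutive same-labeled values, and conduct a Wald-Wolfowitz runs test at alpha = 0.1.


Step 1: Compute median = 18.50; label A = above, B = below.
Labels in order: AABBBABBBAAA  (n_A = 6, n_B = 6)
Step 2: Count runs R = 5.
Step 3: Under H0 (random ordering), E[R] = 2*n_A*n_B/(n_A+n_B) + 1 = 2*6*6/12 + 1 = 7.0000.
        Var[R] = 2*n_A*n_B*(2*n_A*n_B - n_A - n_B) / ((n_A+n_B)^2 * (n_A+n_B-1)) = 4320/1584 = 2.7273.
        SD[R] = 1.6514.
Step 4: Continuity-corrected z = (R + 0.5 - E[R]) / SD[R] = (5 + 0.5 - 7.0000) / 1.6514 = -0.9083.
Step 5: Two-sided p-value via normal approximation = 2*(1 - Phi(|z|)) = 0.363722.
Step 6: alpha = 0.1. fail to reject H0.

R = 5, z = -0.9083, p = 0.363722, fail to reject H0.


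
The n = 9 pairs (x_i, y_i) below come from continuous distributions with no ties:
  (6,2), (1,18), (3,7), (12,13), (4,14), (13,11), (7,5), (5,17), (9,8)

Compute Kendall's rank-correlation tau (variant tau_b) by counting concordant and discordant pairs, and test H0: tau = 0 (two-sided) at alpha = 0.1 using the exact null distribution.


Step 1: Enumerate the 36 unordered pairs (i,j) with i<j and classify each by sign(x_j-x_i) * sign(y_j-y_i).
  (1,2):dx=-5,dy=+16->D; (1,3):dx=-3,dy=+5->D; (1,4):dx=+6,dy=+11->C; (1,5):dx=-2,dy=+12->D
  (1,6):dx=+7,dy=+9->C; (1,7):dx=+1,dy=+3->C; (1,8):dx=-1,dy=+15->D; (1,9):dx=+3,dy=+6->C
  (2,3):dx=+2,dy=-11->D; (2,4):dx=+11,dy=-5->D; (2,5):dx=+3,dy=-4->D; (2,6):dx=+12,dy=-7->D
  (2,7):dx=+6,dy=-13->D; (2,8):dx=+4,dy=-1->D; (2,9):dx=+8,dy=-10->D; (3,4):dx=+9,dy=+6->C
  (3,5):dx=+1,dy=+7->C; (3,6):dx=+10,dy=+4->C; (3,7):dx=+4,dy=-2->D; (3,8):dx=+2,dy=+10->C
  (3,9):dx=+6,dy=+1->C; (4,5):dx=-8,dy=+1->D; (4,6):dx=+1,dy=-2->D; (4,7):dx=-5,dy=-8->C
  (4,8):dx=-7,dy=+4->D; (4,9):dx=-3,dy=-5->C; (5,6):dx=+9,dy=-3->D; (5,7):dx=+3,dy=-9->D
  (5,8):dx=+1,dy=+3->C; (5,9):dx=+5,dy=-6->D; (6,7):dx=-6,dy=-6->C; (6,8):dx=-8,dy=+6->D
  (6,9):dx=-4,dy=-3->C; (7,8):dx=-2,dy=+12->D; (7,9):dx=+2,dy=+3->C; (8,9):dx=+4,dy=-9->D
Step 2: C = 15, D = 21, total pairs = 36.
Step 3: tau = (C - D)/(n(n-1)/2) = (15 - 21)/36 = -0.166667.
Step 4: Exact two-sided p-value (enumerate n! = 362880 permutations of y under H0): p = 0.612202.
Step 5: alpha = 0.1. fail to reject H0.

tau_b = -0.1667 (C=15, D=21), p = 0.612202, fail to reject H0.


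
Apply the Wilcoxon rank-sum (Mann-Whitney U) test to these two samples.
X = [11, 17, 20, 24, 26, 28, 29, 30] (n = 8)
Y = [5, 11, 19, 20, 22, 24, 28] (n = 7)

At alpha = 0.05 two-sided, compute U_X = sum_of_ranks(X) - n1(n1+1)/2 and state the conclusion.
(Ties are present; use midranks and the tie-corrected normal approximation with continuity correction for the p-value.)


Step 1: Combine and sort all 15 observations; assign midranks.
sorted (value, group): (5,Y), (11,X), (11,Y), (17,X), (19,Y), (20,X), (20,Y), (22,Y), (24,X), (24,Y), (26,X), (28,X), (28,Y), (29,X), (30,X)
ranks: 5->1, 11->2.5, 11->2.5, 17->4, 19->5, 20->6.5, 20->6.5, 22->8, 24->9.5, 24->9.5, 26->11, 28->12.5, 28->12.5, 29->14, 30->15
Step 2: Rank sum for X: R1 = 2.5 + 4 + 6.5 + 9.5 + 11 + 12.5 + 14 + 15 = 75.
Step 3: U_X = R1 - n1(n1+1)/2 = 75 - 8*9/2 = 75 - 36 = 39.
       U_Y = n1*n2 - U_X = 56 - 39 = 17.
Step 4: Ties are present, so use the tie-corrected normal approximation (with continuity correction) for the p-value.
Step 5: p-value = 0.222654; compare to alpha = 0.05. fail to reject H0.

U_X = 39, p = 0.222654, fail to reject H0 at alpha = 0.05.


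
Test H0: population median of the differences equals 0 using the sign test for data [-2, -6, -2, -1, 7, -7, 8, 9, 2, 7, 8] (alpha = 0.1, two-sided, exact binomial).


Step 1: Discard zero differences. Original n = 11; n_eff = number of nonzero differences = 11.
Nonzero differences (with sign): -2, -6, -2, -1, +7, -7, +8, +9, +2, +7, +8
Step 2: Count signs: positive = 6, negative = 5.
Step 3: Under H0: P(positive) = 0.5, so the number of positives S ~ Bin(11, 0.5).
Step 4: Two-sided exact p-value = sum of Bin(11,0.5) probabilities at or below the observed probability = 1.000000.
Step 5: alpha = 0.1. fail to reject H0.

n_eff = 11, pos = 6, neg = 5, p = 1.000000, fail to reject H0.


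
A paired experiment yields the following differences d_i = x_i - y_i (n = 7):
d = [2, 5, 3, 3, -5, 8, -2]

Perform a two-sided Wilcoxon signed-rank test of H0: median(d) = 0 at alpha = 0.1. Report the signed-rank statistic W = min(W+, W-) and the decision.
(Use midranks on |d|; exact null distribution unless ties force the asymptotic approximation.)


Step 1: Drop any zero differences (none here) and take |d_i|.
|d| = [2, 5, 3, 3, 5, 8, 2]
Step 2: Midrank |d_i| (ties get averaged ranks).
ranks: |2|->1.5, |5|->5.5, |3|->3.5, |3|->3.5, |5|->5.5, |8|->7, |2|->1.5
Step 3: Attach original signs; sum ranks with positive sign and with negative sign.
W+ = 1.5 + 5.5 + 3.5 + 3.5 + 7 = 21
W- = 5.5 + 1.5 = 7
(Check: W+ + W- = 28 should equal n(n+1)/2 = 28.)
Step 4: Test statistic W = min(W+, W-) = 7.
Step 5: Ties in |d|, so use the tie-corrected normal approximation.
        E[W] = n(n+1)/4 = 7*8/4 = 14.
        Tie groups: |d|=2 (t=2), |d|=3 (t=2), |d|=5 (t=2); sum(t^3 - t) = 18.
        Var[W] = n(n+1)(2n+1)/24 - sum(t^3-t)/48 = 840/24 - 18/48 = 34.625.
        z = (W - E[W]) / sqrt(Var[W]) = (7 - 14) / 5.8843 = -1.1896.
        Two-sided p = 2*Phi(z) = 0.234201.
Step 6: alpha = 0.1. fail to reject H0.

W+ = 21, W- = 7, W = min = 7, p = 0.234201, fail to reject H0.


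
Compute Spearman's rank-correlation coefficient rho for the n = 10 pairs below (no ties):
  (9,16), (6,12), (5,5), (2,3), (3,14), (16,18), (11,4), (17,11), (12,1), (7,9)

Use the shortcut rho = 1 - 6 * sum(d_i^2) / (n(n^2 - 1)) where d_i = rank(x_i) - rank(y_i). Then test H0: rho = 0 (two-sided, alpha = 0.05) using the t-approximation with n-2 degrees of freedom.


Step 1: Rank x and y separately (midranks; no ties here).
rank(x): 9->6, 6->4, 5->3, 2->1, 3->2, 16->9, 11->7, 17->10, 12->8, 7->5
rank(y): 16->9, 12->7, 5->4, 3->2, 14->8, 18->10, 4->3, 11->6, 1->1, 9->5
Step 2: d_i = R_x(i) - R_y(i); compute d_i^2.
  (6-9)^2=9, (4-7)^2=9, (3-4)^2=1, (1-2)^2=1, (2-8)^2=36, (9-10)^2=1, (7-3)^2=16, (10-6)^2=16, (8-1)^2=49, (5-5)^2=0
sum(d^2) = 138.
Step 3: rho = 1 - 6*138 / (10*(10^2 - 1)) = 1 - 828/990 = 0.163636.
Step 4: Under H0, t = rho * sqrt((n-2)/(1-rho^2)) = 0.4692 ~ t(8).
Step 5: Two-sided p-value from the t-distribution with 8 df = 0.651477.
Step 6: alpha = 0.05. fail to reject H0.

rho = 0.1636, p = 0.651477, fail to reject H0 at alpha = 0.05.


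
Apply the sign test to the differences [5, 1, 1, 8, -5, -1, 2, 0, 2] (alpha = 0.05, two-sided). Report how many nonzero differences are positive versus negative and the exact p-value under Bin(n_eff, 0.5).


Step 1: Discard zero differences. Original n = 9; n_eff = number of nonzero differences = 8.
Nonzero differences (with sign): +5, +1, +1, +8, -5, -1, +2, +2
Step 2: Count signs: positive = 6, negative = 2.
Step 3: Under H0: P(positive) = 0.5, so the number of positives S ~ Bin(8, 0.5).
Step 4: Two-sided exact p-value = sum of Bin(8,0.5) probabilities at or below the observed probability = 0.289062.
Step 5: alpha = 0.05. fail to reject H0.

n_eff = 8, pos = 6, neg = 2, p = 0.289062, fail to reject H0.


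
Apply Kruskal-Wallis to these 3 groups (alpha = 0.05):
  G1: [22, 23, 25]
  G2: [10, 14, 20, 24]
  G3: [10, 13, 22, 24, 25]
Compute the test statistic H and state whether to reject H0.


Step 1: Combine all N = 12 observations and assign midranks.
sorted (value, group, rank): (10,G2,1.5), (10,G3,1.5), (13,G3,3), (14,G2,4), (20,G2,5), (22,G1,6.5), (22,G3,6.5), (23,G1,8), (24,G2,9.5), (24,G3,9.5), (25,G1,11.5), (25,G3,11.5)
Step 2: Sum ranks within each group.
R_1 = 26 (n_1 = 3)
R_2 = 20 (n_2 = 4)
R_3 = 32 (n_3 = 5)
Step 3: H = 12/(N(N+1)) * sum(R_i^2/n_i) - 3(N+1)
     = 12/(12*13) * (26^2/3 + 20^2/4 + 32^2/5) - 3*13
     = 0.076923 * 530.133 - 39
     = 1.779487.
Step 4: Ties present; correction factor C = 1 - 24/(12^3 - 12) = 0.986014. Corrected H = 1.779487 / 0.986014 = 1.804728.
Step 5: Under H0, H ~ chi^2(2); p-value = 0.405610.
Step 6: alpha = 0.05. fail to reject H0.

H = 1.8047, df = 2, p = 0.405610, fail to reject H0.


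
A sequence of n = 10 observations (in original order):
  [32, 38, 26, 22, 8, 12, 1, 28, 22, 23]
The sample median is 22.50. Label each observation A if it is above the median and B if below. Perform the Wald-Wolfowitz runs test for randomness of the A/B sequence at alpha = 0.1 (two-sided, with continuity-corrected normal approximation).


Step 1: Compute median = 22.50; label A = above, B = below.
Labels in order: AAABBBBABA  (n_A = 5, n_B = 5)
Step 2: Count runs R = 5.
Step 3: Under H0 (random ordering), E[R] = 2*n_A*n_B/(n_A+n_B) + 1 = 2*5*5/10 + 1 = 6.0000.
        Var[R] = 2*n_A*n_B*(2*n_A*n_B - n_A - n_B) / ((n_A+n_B)^2 * (n_A+n_B-1)) = 2000/900 = 2.2222.
        SD[R] = 1.4907.
Step 4: Continuity-corrected z = (R + 0.5 - E[R]) / SD[R] = (5 + 0.5 - 6.0000) / 1.4907 = -0.3354.
Step 5: Two-sided p-value via normal approximation = 2*(1 - Phi(|z|)) = 0.737316.
Step 6: alpha = 0.1. fail to reject H0.

R = 5, z = -0.3354, p = 0.737316, fail to reject H0.


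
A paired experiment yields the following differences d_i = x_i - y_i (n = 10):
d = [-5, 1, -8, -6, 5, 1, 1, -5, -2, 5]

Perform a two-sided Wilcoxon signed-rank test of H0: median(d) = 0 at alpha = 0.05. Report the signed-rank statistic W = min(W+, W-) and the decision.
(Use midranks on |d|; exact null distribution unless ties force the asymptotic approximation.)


Step 1: Drop any zero differences (none here) and take |d_i|.
|d| = [5, 1, 8, 6, 5, 1, 1, 5, 2, 5]
Step 2: Midrank |d_i| (ties get averaged ranks).
ranks: |5|->6.5, |1|->2, |8|->10, |6|->9, |5|->6.5, |1|->2, |1|->2, |5|->6.5, |2|->4, |5|->6.5
Step 3: Attach original signs; sum ranks with positive sign and with negative sign.
W+ = 2 + 6.5 + 2 + 2 + 6.5 = 19
W- = 6.5 + 10 + 9 + 6.5 + 4 = 36
(Check: W+ + W- = 55 should equal n(n+1)/2 = 55.)
Step 4: Test statistic W = min(W+, W-) = 19.
Step 5: Ties in |d|, so use the tie-corrected normal approximation.
        E[W] = n(n+1)/4 = 10*11/4 = 27.5.
        Tie groups: |d|=1 (t=3), |d|=5 (t=4); sum(t^3 - t) = 84.
        Var[W] = n(n+1)(2n+1)/24 - sum(t^3-t)/48 = 2310/24 - 84/48 = 94.5.
        z = (W - E[W]) / sqrt(Var[W]) = (19 - 27.5) / 9.7211 = -0.8744.
        Two-sided p = 2*Phi(z) = 0.381908.
Step 6: alpha = 0.05. fail to reject H0.

W+ = 19, W- = 36, W = min = 19, p = 0.381908, fail to reject H0.


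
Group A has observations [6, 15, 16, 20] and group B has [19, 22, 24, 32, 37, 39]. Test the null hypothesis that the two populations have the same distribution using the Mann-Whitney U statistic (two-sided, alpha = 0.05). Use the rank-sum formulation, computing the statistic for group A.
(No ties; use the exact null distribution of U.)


Step 1: Combine and sort all 10 observations; assign midranks.
sorted (value, group): (6,X), (15,X), (16,X), (19,Y), (20,X), (22,Y), (24,Y), (32,Y), (37,Y), (39,Y)
ranks: 6->1, 15->2, 16->3, 19->4, 20->5, 22->6, 24->7, 32->8, 37->9, 39->10
Step 2: Rank sum for X: R1 = 1 + 2 + 3 + 5 = 11.
Step 3: U_X = R1 - n1(n1+1)/2 = 11 - 4*5/2 = 11 - 10 = 1.
       U_Y = n1*n2 - U_X = 24 - 1 = 23.
Step 4: No ties, so the exact null distribution of U (based on enumerating the C(10,4) = 210 equally likely rank assignments) gives the two-sided p-value.
Step 5: p-value = 0.019048; compare to alpha = 0.05. reject H0.

U_X = 1, p = 0.019048, reject H0 at alpha = 0.05.


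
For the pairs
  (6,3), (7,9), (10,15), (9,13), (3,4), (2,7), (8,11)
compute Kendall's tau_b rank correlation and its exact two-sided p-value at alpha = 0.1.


Step 1: Enumerate the 21 unordered pairs (i,j) with i<j and classify each by sign(x_j-x_i) * sign(y_j-y_i).
  (1,2):dx=+1,dy=+6->C; (1,3):dx=+4,dy=+12->C; (1,4):dx=+3,dy=+10->C; (1,5):dx=-3,dy=+1->D
  (1,6):dx=-4,dy=+4->D; (1,7):dx=+2,dy=+8->C; (2,3):dx=+3,dy=+6->C; (2,4):dx=+2,dy=+4->C
  (2,5):dx=-4,dy=-5->C; (2,6):dx=-5,dy=-2->C; (2,7):dx=+1,dy=+2->C; (3,4):dx=-1,dy=-2->C
  (3,5):dx=-7,dy=-11->C; (3,6):dx=-8,dy=-8->C; (3,7):dx=-2,dy=-4->C; (4,5):dx=-6,dy=-9->C
  (4,6):dx=-7,dy=-6->C; (4,7):dx=-1,dy=-2->C; (5,6):dx=-1,dy=+3->D; (5,7):dx=+5,dy=+7->C
  (6,7):dx=+6,dy=+4->C
Step 2: C = 18, D = 3, total pairs = 21.
Step 3: tau = (C - D)/(n(n-1)/2) = (18 - 3)/21 = 0.714286.
Step 4: Exact two-sided p-value (enumerate n! = 5040 permutations of y under H0): p = 0.030159.
Step 5: alpha = 0.1. reject H0.

tau_b = 0.7143 (C=18, D=3), p = 0.030159, reject H0.


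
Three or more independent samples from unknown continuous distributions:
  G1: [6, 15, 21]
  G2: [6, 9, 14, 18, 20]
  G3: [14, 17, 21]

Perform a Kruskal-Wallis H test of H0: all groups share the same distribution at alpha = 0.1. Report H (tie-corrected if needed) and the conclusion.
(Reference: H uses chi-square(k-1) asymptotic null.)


Step 1: Combine all N = 11 observations and assign midranks.
sorted (value, group, rank): (6,G1,1.5), (6,G2,1.5), (9,G2,3), (14,G2,4.5), (14,G3,4.5), (15,G1,6), (17,G3,7), (18,G2,8), (20,G2,9), (21,G1,10.5), (21,G3,10.5)
Step 2: Sum ranks within each group.
R_1 = 18 (n_1 = 3)
R_2 = 26 (n_2 = 5)
R_3 = 22 (n_3 = 3)
Step 3: H = 12/(N(N+1)) * sum(R_i^2/n_i) - 3(N+1)
     = 12/(11*12) * (18^2/3 + 26^2/5 + 22^2/3) - 3*12
     = 0.090909 * 404.533 - 36
     = 0.775758.
Step 4: Ties present; correction factor C = 1 - 18/(11^3 - 11) = 0.986364. Corrected H = 0.775758 / 0.986364 = 0.786482.
Step 5: Under H0, H ~ chi^2(2); p-value = 0.674866.
Step 6: alpha = 0.1. fail to reject H0.

H = 0.7865, df = 2, p = 0.674866, fail to reject H0.


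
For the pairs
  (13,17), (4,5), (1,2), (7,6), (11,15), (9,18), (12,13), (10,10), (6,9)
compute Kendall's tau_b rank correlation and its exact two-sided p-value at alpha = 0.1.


Step 1: Enumerate the 36 unordered pairs (i,j) with i<j and classify each by sign(x_j-x_i) * sign(y_j-y_i).
  (1,2):dx=-9,dy=-12->C; (1,3):dx=-12,dy=-15->C; (1,4):dx=-6,dy=-11->C; (1,5):dx=-2,dy=-2->C
  (1,6):dx=-4,dy=+1->D; (1,7):dx=-1,dy=-4->C; (1,8):dx=-3,dy=-7->C; (1,9):dx=-7,dy=-8->C
  (2,3):dx=-3,dy=-3->C; (2,4):dx=+3,dy=+1->C; (2,5):dx=+7,dy=+10->C; (2,6):dx=+5,dy=+13->C
  (2,7):dx=+8,dy=+8->C; (2,8):dx=+6,dy=+5->C; (2,9):dx=+2,dy=+4->C; (3,4):dx=+6,dy=+4->C
  (3,5):dx=+10,dy=+13->C; (3,6):dx=+8,dy=+16->C; (3,7):dx=+11,dy=+11->C; (3,8):dx=+9,dy=+8->C
  (3,9):dx=+5,dy=+7->C; (4,5):dx=+4,dy=+9->C; (4,6):dx=+2,dy=+12->C; (4,7):dx=+5,dy=+7->C
  (4,8):dx=+3,dy=+4->C; (4,9):dx=-1,dy=+3->D; (5,6):dx=-2,dy=+3->D; (5,7):dx=+1,dy=-2->D
  (5,8):dx=-1,dy=-5->C; (5,9):dx=-5,dy=-6->C; (6,7):dx=+3,dy=-5->D; (6,8):dx=+1,dy=-8->D
  (6,9):dx=-3,dy=-9->C; (7,8):dx=-2,dy=-3->C; (7,9):dx=-6,dy=-4->C; (8,9):dx=-4,dy=-1->C
Step 2: C = 30, D = 6, total pairs = 36.
Step 3: tau = (C - D)/(n(n-1)/2) = (30 - 6)/36 = 0.666667.
Step 4: Exact two-sided p-value (enumerate n! = 362880 permutations of y under H0): p = 0.012665.
Step 5: alpha = 0.1. reject H0.

tau_b = 0.6667 (C=30, D=6), p = 0.012665, reject H0.


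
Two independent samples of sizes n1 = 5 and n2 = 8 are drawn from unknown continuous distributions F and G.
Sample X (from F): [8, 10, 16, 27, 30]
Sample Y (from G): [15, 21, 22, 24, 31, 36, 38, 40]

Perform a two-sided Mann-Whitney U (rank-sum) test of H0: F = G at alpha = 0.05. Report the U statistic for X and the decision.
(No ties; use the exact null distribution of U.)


Step 1: Combine and sort all 13 observations; assign midranks.
sorted (value, group): (8,X), (10,X), (15,Y), (16,X), (21,Y), (22,Y), (24,Y), (27,X), (30,X), (31,Y), (36,Y), (38,Y), (40,Y)
ranks: 8->1, 10->2, 15->3, 16->4, 21->5, 22->6, 24->7, 27->8, 30->9, 31->10, 36->11, 38->12, 40->13
Step 2: Rank sum for X: R1 = 1 + 2 + 4 + 8 + 9 = 24.
Step 3: U_X = R1 - n1(n1+1)/2 = 24 - 5*6/2 = 24 - 15 = 9.
       U_Y = n1*n2 - U_X = 40 - 9 = 31.
Step 4: No ties, so the exact null distribution of U (based on enumerating the C(13,5) = 1287 equally likely rank assignments) gives the two-sided p-value.
Step 5: p-value = 0.127428; compare to alpha = 0.05. fail to reject H0.

U_X = 9, p = 0.127428, fail to reject H0 at alpha = 0.05.


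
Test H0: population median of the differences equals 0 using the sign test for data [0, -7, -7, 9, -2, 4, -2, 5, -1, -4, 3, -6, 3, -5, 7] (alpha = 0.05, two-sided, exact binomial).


Step 1: Discard zero differences. Original n = 15; n_eff = number of nonzero differences = 14.
Nonzero differences (with sign): -7, -7, +9, -2, +4, -2, +5, -1, -4, +3, -6, +3, -5, +7
Step 2: Count signs: positive = 6, negative = 8.
Step 3: Under H0: P(positive) = 0.5, so the number of positives S ~ Bin(14, 0.5).
Step 4: Two-sided exact p-value = sum of Bin(14,0.5) probabilities at or below the observed probability = 0.790527.
Step 5: alpha = 0.05. fail to reject H0.

n_eff = 14, pos = 6, neg = 8, p = 0.790527, fail to reject H0.


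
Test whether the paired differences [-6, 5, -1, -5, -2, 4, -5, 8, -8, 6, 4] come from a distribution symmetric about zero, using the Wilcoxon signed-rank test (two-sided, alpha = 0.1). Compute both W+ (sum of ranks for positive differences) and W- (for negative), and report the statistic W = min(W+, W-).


Step 1: Drop any zero differences (none here) and take |d_i|.
|d| = [6, 5, 1, 5, 2, 4, 5, 8, 8, 6, 4]
Step 2: Midrank |d_i| (ties get averaged ranks).
ranks: |6|->8.5, |5|->6, |1|->1, |5|->6, |2|->2, |4|->3.5, |5|->6, |8|->10.5, |8|->10.5, |6|->8.5, |4|->3.5
Step 3: Attach original signs; sum ranks with positive sign and with negative sign.
W+ = 6 + 3.5 + 10.5 + 8.5 + 3.5 = 32
W- = 8.5 + 1 + 6 + 2 + 6 + 10.5 = 34
(Check: W+ + W- = 66 should equal n(n+1)/2 = 66.)
Step 4: Test statistic W = min(W+, W-) = 32.
Step 5: Ties in |d|, so use the tie-corrected normal approximation.
        E[W] = n(n+1)/4 = 11*12/4 = 33.
        Tie groups: |d|=4 (t=2), |d|=5 (t=3), |d|=6 (t=2), |d|=8 (t=2); sum(t^3 - t) = 42.
        Var[W] = n(n+1)(2n+1)/24 - sum(t^3-t)/48 = 3036/24 - 42/48 = 125.625.
        z = (W - E[W]) / sqrt(Var[W]) = (32 - 33) / 11.2083 = -0.0892.
        Two-sided p = 2*Phi(z) = 0.928907.
Step 6: alpha = 0.1. fail to reject H0.

W+ = 32, W- = 34, W = min = 32, p = 0.928907, fail to reject H0.


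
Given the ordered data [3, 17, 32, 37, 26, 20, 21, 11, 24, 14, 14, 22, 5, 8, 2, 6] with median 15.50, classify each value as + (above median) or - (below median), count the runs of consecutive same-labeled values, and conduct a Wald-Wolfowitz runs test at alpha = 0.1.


Step 1: Compute median = 15.50; label A = above, B = below.
Labels in order: BAAAAAABABBABBBB  (n_A = 8, n_B = 8)
Step 2: Count runs R = 7.
Step 3: Under H0 (random ordering), E[R] = 2*n_A*n_B/(n_A+n_B) + 1 = 2*8*8/16 + 1 = 9.0000.
        Var[R] = 2*n_A*n_B*(2*n_A*n_B - n_A - n_B) / ((n_A+n_B)^2 * (n_A+n_B-1)) = 14336/3840 = 3.7333.
        SD[R] = 1.9322.
Step 4: Continuity-corrected z = (R + 0.5 - E[R]) / SD[R] = (7 + 0.5 - 9.0000) / 1.9322 = -0.7763.
Step 5: Two-sided p-value via normal approximation = 2*(1 - Phi(|z|)) = 0.437558.
Step 6: alpha = 0.1. fail to reject H0.

R = 7, z = -0.7763, p = 0.437558, fail to reject H0.


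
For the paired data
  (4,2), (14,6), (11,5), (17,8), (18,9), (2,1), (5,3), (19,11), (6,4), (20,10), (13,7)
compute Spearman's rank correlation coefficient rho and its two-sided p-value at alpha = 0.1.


Step 1: Rank x and y separately (midranks; no ties here).
rank(x): 4->2, 14->7, 11->5, 17->8, 18->9, 2->1, 5->3, 19->10, 6->4, 20->11, 13->6
rank(y): 2->2, 6->6, 5->5, 8->8, 9->9, 1->1, 3->3, 11->11, 4->4, 10->10, 7->7
Step 2: d_i = R_x(i) - R_y(i); compute d_i^2.
  (2-2)^2=0, (7-6)^2=1, (5-5)^2=0, (8-8)^2=0, (9-9)^2=0, (1-1)^2=0, (3-3)^2=0, (10-11)^2=1, (4-4)^2=0, (11-10)^2=1, (6-7)^2=1
sum(d^2) = 4.
Step 3: rho = 1 - 6*4 / (11*(11^2 - 1)) = 1 - 24/1320 = 0.981818.
Step 4: Under H0, t = rho * sqrt((n-2)/(1-rho^2)) = 15.5168 ~ t(9).
Step 5: Two-sided p-value from the t-distribution with 9 df = 0.000000.
Step 6: alpha = 0.1. reject H0.

rho = 0.9818, p = 0.000000, reject H0 at alpha = 0.1.


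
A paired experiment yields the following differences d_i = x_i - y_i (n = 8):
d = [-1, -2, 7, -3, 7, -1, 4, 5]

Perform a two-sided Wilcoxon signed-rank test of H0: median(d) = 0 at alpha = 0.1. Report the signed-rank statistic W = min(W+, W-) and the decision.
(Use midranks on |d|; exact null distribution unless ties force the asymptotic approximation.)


Step 1: Drop any zero differences (none here) and take |d_i|.
|d| = [1, 2, 7, 3, 7, 1, 4, 5]
Step 2: Midrank |d_i| (ties get averaged ranks).
ranks: |1|->1.5, |2|->3, |7|->7.5, |3|->4, |7|->7.5, |1|->1.5, |4|->5, |5|->6
Step 3: Attach original signs; sum ranks with positive sign and with negative sign.
W+ = 7.5 + 7.5 + 5 + 6 = 26
W- = 1.5 + 3 + 4 + 1.5 = 10
(Check: W+ + W- = 36 should equal n(n+1)/2 = 36.)
Step 4: Test statistic W = min(W+, W-) = 10.
Step 5: Ties in |d|, so use the tie-corrected normal approximation.
        E[W] = n(n+1)/4 = 8*9/4 = 18.
        Tie groups: |d|=1 (t=2), |d|=7 (t=2); sum(t^3 - t) = 12.
        Var[W] = n(n+1)(2n+1)/24 - sum(t^3-t)/48 = 1224/24 - 12/48 = 50.75.
        z = (W - E[W]) / sqrt(Var[W]) = (10 - 18) / 7.1239 = -1.1230.
        Two-sided p = 2*Phi(z) = 0.261446.
Step 6: alpha = 0.1. fail to reject H0.

W+ = 26, W- = 10, W = min = 10, p = 0.261446, fail to reject H0.


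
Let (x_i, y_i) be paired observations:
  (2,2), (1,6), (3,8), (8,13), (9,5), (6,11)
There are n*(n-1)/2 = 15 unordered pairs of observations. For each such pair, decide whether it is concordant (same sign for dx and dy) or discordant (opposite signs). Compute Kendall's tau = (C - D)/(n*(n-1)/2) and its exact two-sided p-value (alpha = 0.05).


Step 1: Enumerate the 15 unordered pairs (i,j) with i<j and classify each by sign(x_j-x_i) * sign(y_j-y_i).
  (1,2):dx=-1,dy=+4->D; (1,3):dx=+1,dy=+6->C; (1,4):dx=+6,dy=+11->C; (1,5):dx=+7,dy=+3->C
  (1,6):dx=+4,dy=+9->C; (2,3):dx=+2,dy=+2->C; (2,4):dx=+7,dy=+7->C; (2,5):dx=+8,dy=-1->D
  (2,6):dx=+5,dy=+5->C; (3,4):dx=+5,dy=+5->C; (3,5):dx=+6,dy=-3->D; (3,6):dx=+3,dy=+3->C
  (4,5):dx=+1,dy=-8->D; (4,6):dx=-2,dy=-2->C; (5,6):dx=-3,dy=+6->D
Step 2: C = 10, D = 5, total pairs = 15.
Step 3: tau = (C - D)/(n(n-1)/2) = (10 - 5)/15 = 0.333333.
Step 4: Exact two-sided p-value (enumerate n! = 720 permutations of y under H0): p = 0.469444.
Step 5: alpha = 0.05. fail to reject H0.

tau_b = 0.3333 (C=10, D=5), p = 0.469444, fail to reject H0.


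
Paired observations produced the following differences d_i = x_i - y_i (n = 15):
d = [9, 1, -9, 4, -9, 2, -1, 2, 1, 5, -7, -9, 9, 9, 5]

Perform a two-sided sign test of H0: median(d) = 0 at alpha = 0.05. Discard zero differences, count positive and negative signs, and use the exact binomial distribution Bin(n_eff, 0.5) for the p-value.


Step 1: Discard zero differences. Original n = 15; n_eff = number of nonzero differences = 15.
Nonzero differences (with sign): +9, +1, -9, +4, -9, +2, -1, +2, +1, +5, -7, -9, +9, +9, +5
Step 2: Count signs: positive = 10, negative = 5.
Step 3: Under H0: P(positive) = 0.5, so the number of positives S ~ Bin(15, 0.5).
Step 4: Two-sided exact p-value = sum of Bin(15,0.5) probabilities at or below the observed probability = 0.301758.
Step 5: alpha = 0.05. fail to reject H0.

n_eff = 15, pos = 10, neg = 5, p = 0.301758, fail to reject H0.
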